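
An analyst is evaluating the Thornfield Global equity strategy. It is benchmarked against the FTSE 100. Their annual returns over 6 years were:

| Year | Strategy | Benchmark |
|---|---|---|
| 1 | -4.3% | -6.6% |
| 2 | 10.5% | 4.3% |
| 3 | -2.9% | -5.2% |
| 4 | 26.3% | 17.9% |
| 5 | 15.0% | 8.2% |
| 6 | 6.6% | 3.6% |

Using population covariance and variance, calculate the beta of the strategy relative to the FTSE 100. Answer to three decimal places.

1.268

r̄p = 8.5333%,  r̄m = 3.7000%
Cov = Σ(rp − r̄p)(rm − r̄m) / 6 = 86.1167
Var(rm) = Σ(rm − r̄m)² / 6 = 67.9267
β = Cov / Var = 86.1167 / 67.9267 = 1.2678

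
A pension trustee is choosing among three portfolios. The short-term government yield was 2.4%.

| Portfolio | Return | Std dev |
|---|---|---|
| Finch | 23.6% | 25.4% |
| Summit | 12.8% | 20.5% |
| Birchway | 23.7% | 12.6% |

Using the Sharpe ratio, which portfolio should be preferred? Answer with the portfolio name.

Finch: Sharpe ratio = (23.6% − 2.4%) / 25.4% = 0.835
Summit: Sharpe ratio = (12.8% − 2.4%) / 20.5% = 0.507
Birchway: Sharpe ratio = (23.7% − 2.4%) / 12.6% = 1.690
Highest: Birchway (1.690).

Birchway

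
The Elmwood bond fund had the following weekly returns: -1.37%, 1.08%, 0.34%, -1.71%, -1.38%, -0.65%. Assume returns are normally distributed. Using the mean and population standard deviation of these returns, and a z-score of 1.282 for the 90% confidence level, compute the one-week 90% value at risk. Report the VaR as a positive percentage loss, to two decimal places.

μ = (-1.37 + 1.08 + 0.34 − 1.71 − 1.38 − 0.65) / 6 = -0.6150%
Σ(r − μ)² = 6.1406; population σ = √(6.1406/6) = 1.0116%
VaR = −(μ − z·σ) = −(-0.6150 − 1.282 × 1.0116) = −(-1.9119) = 1.9119%

1.91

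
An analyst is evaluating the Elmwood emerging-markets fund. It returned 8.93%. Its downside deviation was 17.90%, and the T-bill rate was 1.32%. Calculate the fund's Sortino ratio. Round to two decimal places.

0.43

Sortino = (Rp − Rf) / σd = (8.93% − 1.32%) / 17.90% = 7.61% / 17.90% = 0.4251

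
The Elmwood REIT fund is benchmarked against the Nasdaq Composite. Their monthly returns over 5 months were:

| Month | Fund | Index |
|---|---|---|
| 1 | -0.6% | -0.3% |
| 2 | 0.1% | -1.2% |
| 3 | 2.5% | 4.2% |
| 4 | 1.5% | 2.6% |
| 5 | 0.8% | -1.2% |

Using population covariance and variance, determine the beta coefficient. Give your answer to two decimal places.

r̄p = 0.8600%,  r̄m = 0.8200%
Cov = Σ(rp − r̄p)(rm − r̄m) / 5 = 1.9948
Var(rm) = Σ(rm − r̄m)² / 5 = 4.8016
β = Cov / Var = 1.9948 / 4.8016 = 0.4154

0.42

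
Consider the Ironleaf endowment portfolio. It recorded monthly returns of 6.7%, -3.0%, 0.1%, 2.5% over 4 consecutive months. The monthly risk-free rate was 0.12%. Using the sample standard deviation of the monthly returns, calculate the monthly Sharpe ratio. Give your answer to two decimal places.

Mean return r̄ = 6.30 / 4 = 1.5750%
Σ(r − r̄)² = (6.7 − 1.5750)² + (-3 − 1.5750)² + … = 50.2275
sample σ = √(50.2275 / 3) = √16.7425 = 4.0918%
Sharpe = (r̄ − rf) / σ = (1.5750 − 0.12) / 4.0918 = 1.4550 / 4.0918 = 0.3556

0.36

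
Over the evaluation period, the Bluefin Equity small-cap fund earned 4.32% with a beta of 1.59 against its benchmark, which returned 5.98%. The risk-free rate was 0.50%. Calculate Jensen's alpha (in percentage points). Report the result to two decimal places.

CAPM expected return = Rf + β(Rm − Rf) = 0.50% + 1.59 × (5.98% − 0.50%) = 0.5 + 1.59 × 5.48 = 9.2132%
Jensen's α = Rp − E[R] = 4.32% − 9.2132% = -4.8932

-4.89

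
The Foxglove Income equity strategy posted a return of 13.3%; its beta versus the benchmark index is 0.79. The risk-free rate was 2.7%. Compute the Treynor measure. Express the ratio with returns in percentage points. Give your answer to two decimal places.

Treynor = (Rp − Rf) / β = (13.3% − 2.7%) / 0.79 = 10.60 / 0.79 = 13.4177

13.42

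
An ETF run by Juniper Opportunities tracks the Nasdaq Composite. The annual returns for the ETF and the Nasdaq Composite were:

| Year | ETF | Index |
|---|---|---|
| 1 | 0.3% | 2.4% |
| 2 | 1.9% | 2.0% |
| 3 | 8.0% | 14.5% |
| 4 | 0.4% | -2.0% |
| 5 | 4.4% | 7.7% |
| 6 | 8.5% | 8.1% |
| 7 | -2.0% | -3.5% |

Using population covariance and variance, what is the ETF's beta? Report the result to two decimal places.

r̄p = 3.0714%,  r̄m = 4.1714%
Cov = Σ(rp − r̄p)(rm − r̄m) / 7 = 19.9663
Var(rm) = Σ(rm − r̄m)² / 7 = 34.1935
β = Cov / Var = 19.9663 / 34.1935 = 0.5839

0.58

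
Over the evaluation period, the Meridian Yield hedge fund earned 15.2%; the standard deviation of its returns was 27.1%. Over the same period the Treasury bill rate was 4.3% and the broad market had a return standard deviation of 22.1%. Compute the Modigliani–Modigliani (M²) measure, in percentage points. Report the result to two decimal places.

13.19

Sharpe = (Rp − Rf) / σp = (15.2% − 4.3%) / 27.1% = 0.4022
M² = Rf + Sharpe × σm = 4.3% + 0.4022 × 22.1% = 13.1886%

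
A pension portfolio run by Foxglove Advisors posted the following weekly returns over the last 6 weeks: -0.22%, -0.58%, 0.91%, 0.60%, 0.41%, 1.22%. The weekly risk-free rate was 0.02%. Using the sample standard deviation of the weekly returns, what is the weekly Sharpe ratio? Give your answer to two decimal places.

0.54

r̄ = (-0.22 − 0.58 + 0.91 + 0.6 + 0.41 + 1.22) / 6 = 0.3900%
Sample σ = √[Σ(r − r̄)² / 5] = √[2.3168 / 5] = √0.4634 = 0.6807%
Sharpe = (r̄ − rf) / σ = (0.3900 − 0.02) / 0.6807 = 0.3700 / 0.6807 = 0.5436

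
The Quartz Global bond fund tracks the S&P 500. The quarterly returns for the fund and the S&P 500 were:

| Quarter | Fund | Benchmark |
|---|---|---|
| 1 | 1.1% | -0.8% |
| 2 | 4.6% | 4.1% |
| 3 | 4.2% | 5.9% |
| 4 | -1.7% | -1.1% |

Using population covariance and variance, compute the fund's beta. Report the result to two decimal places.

r̄p = 2.0500%,  r̄m = 2.0250%
Cov = Σ(rp − r̄p)(rm − r̄m) / 4 = 7.0063
Var(rm) = Σ(rm − r̄m)² / 4 = 9.2669
β = Cov / Var = 7.0063 / 9.2669 = 0.7561

0.76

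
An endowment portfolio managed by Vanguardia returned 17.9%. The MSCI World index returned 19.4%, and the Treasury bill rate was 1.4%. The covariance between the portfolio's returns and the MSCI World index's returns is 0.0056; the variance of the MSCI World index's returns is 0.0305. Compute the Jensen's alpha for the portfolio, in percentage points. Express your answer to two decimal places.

β = Cov / Var = 0.0056 / 0.0305 = 0.1836
E[R] = Rf + β(Rm − Rf) = 1.4% + 0.1836 × (19.4% − 1.4%) = 4.7048%
α = Rp − E[R] = 17.9% − 4.7048% = 13.1952

13.20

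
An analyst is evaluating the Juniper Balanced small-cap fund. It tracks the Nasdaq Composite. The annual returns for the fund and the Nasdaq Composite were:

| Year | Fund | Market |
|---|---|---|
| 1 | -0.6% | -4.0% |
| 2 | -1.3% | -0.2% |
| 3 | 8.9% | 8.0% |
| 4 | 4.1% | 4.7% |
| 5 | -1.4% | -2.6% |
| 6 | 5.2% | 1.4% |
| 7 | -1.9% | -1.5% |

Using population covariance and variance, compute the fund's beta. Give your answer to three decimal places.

r̄p = 1.8571%,  r̄m = 0.8286%
Cov = Σ(rp − r̄p)(rm − r̄m) / 7 = 13.7327
Var(rm) = Σ(rm − r̄m)² / 7 = 15.4706
β = Cov / Var = 13.7327 / 15.4706 = 0.8877

0.888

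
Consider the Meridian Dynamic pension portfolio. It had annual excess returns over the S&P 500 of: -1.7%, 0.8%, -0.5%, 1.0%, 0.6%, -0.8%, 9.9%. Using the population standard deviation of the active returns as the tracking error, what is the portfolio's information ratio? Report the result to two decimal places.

0.37

Mean return r̄ = 9.30 / 7 = 1.3286%
Σ(r − r̄)² = 91.4343; population σ = √(91.4343/7) = 3.6141%
IR = r̄ / tracking error = 1.3286 / 3.6141 = 0.3676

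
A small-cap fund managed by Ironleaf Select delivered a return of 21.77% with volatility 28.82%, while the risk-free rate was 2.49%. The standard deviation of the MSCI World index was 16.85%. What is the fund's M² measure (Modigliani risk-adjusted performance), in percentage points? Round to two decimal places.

13.76

Sharpe = (Rp − Rf) / σp = (21.77% − 2.49%) / 28.82% = 0.6690
M² = Rf + Sharpe × σm = 2.49% + 0.6690 × 16.85% = 13.7627%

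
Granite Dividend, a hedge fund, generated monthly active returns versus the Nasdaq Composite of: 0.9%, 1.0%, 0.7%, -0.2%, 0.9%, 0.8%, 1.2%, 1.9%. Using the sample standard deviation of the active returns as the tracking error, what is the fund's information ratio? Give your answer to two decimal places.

1.55

Mean return r̄ = 7.20 / 8 = 0.9000%
Σ(r − r̄)² = (0.9 − 0.9000)² + (1 − 0.9000)² + (0.7 − 0.9000)² + … = 2.3600
σ = √[2.3600 / 7] = 0.5806%
IR = r̄ / tracking error = 0.9000 / 0.5806 = 1.5501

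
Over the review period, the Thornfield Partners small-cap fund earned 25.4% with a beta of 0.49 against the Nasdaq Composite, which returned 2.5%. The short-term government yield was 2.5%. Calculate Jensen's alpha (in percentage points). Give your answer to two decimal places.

22.90

CAPM expected return = Rf + β(Rm − Rf) = 2.5% + 0.49 × (2.5% − 2.5%) = 2.5 + 0.49 × 0.00 = 2.5000%
Jensen's α = Rp − E[R] = 25.4% − 2.5000% = 22.9000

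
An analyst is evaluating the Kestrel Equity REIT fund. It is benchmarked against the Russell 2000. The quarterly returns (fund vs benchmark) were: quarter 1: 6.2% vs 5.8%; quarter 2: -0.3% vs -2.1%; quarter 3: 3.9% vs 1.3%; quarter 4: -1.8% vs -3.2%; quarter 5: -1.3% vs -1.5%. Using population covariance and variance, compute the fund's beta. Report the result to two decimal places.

0.94

r̄p = 1.3400%,  r̄m = 0.0600%
Cov = Σ(rp − r̄p)(rm − r̄m) / 5 = 9.7936
Var(rm) = Σ(rm − r̄m)² / 5 = 10.4424
β = Cov / Var = 9.7936 / 10.4424 = 0.9379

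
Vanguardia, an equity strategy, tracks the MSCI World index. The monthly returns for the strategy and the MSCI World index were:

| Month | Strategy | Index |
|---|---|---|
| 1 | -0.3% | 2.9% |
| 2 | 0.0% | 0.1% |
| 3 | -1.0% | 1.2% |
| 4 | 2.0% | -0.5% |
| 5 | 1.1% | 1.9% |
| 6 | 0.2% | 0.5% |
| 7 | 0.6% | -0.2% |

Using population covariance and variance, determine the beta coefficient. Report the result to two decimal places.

r̄p = 0.3714%,  r̄m = 0.8429%
Cov = Σ(rp − r̄p)(rm − r̄m) / 7 = -0.4559
Var(rm) = Σ(rm − r̄m)² / 7 = 1.2910
β = Cov / Var = -0.4559 / 1.2910 = -0.3531

-0.35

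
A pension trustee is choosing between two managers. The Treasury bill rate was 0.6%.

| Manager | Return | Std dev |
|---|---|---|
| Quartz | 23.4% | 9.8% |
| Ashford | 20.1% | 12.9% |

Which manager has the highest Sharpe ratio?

Quartz: Sharpe ratio = (23.4% − 0.6%) / 9.8% = 2.327
Ashford: Sharpe ratio = (20.1% − 0.6%) / 12.9% = 1.512
Highest: Quartz (2.327).

Quartz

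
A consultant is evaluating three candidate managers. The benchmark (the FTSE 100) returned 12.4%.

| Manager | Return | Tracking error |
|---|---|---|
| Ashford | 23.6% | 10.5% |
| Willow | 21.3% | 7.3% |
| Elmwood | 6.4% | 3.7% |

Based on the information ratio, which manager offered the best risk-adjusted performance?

Willow

Ashford: IR = (23.6% − 12.4%) / 10.5% = 1.067
Willow: IR = (21.3% − 12.4%) / 7.3% = 1.219
Elmwood: IR = (6.4% − 12.4%) / 3.7% = -1.622
Highest: Willow (1.219).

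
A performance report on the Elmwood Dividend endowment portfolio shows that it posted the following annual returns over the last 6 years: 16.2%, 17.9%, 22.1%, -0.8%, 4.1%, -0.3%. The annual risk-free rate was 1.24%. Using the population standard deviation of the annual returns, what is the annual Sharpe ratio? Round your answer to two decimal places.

0.94

μ = (16.2 + 17.9 + 22.1 − 0.8 + 4.1 − 0.3) / 6 = 9.8667%
Population std dev = √[504.6933 / 6] = 9.1715%
Sharpe = (μ − rf) / σ = (9.8667 − 1.24) / 9.1715 = 8.6267 / 9.1715 = 0.9406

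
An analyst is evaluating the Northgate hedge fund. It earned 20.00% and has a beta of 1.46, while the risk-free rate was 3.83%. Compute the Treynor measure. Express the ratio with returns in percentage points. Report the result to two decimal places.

Treynor = (Rp − Rf) / β = (20.00% − 3.83%) / 1.46 = 16.17 / 1.46 = 11.0753

11.08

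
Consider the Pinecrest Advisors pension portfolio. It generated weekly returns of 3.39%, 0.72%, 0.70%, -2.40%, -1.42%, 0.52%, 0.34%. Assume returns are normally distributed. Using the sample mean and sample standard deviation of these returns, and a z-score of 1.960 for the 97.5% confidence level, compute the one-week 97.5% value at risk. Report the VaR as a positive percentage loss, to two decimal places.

3.33

r̄ = (3.39 + 0.72 + 0.7 − 2.4 − 1.42 + 0.52 + 0.34) / 7 = 1.850 / 7 = 0.2643%
Sample std dev = √[20.1740 / 6] = 1.8337%
VaR = −(r̄ − z·σ) = −(0.2643 − 1.960 × 1.8337) = −(-3.3298) = 3.3298%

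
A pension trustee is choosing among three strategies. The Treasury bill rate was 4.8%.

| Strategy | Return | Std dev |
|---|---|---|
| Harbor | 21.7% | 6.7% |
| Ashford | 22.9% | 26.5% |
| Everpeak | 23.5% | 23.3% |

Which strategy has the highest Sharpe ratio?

Harbor

Harbor: Sharpe ratio = (21.7% − 4.8%) / 6.7% = 2.522
Ashford: Sharpe ratio = (22.9% − 4.8%) / 26.5% = 0.683
Everpeak: Sharpe ratio = (23.5% − 4.8%) / 23.3% = 0.803
Highest: Harbor (2.522).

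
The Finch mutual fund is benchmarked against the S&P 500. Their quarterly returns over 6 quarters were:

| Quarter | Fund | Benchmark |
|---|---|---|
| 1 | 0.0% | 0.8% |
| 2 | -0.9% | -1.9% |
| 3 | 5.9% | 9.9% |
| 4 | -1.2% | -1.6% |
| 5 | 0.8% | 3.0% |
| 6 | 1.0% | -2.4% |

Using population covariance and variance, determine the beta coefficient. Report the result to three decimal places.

r̄p = 0.9333%,  r̄m = 1.3000%
Cov = Σ(rp − r̄p)(rm − r̄m) / 6 = 9.1267
Var(rm) = Σ(rm − r̄m)² / 6 = 18.2400
β = Cov / Var = 9.1267 / 18.2400 = 0.5004

0.500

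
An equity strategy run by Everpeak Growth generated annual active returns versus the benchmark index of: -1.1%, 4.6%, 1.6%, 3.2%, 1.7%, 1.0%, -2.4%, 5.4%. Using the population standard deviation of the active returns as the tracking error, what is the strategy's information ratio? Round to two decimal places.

0.70

μ = (-1.1 + 4.6 + 1.6 + 3.2 + 1.7 + 1 − 2.4 + 5.4) / 8 = 1.7500%
Population σ = √[Σ(r − μ)² / 8] = √[49.4800 / 8] = √6.1850 = 2.4870%
IR = μ / tracking error = 1.7500 / 2.4870 = 0.7037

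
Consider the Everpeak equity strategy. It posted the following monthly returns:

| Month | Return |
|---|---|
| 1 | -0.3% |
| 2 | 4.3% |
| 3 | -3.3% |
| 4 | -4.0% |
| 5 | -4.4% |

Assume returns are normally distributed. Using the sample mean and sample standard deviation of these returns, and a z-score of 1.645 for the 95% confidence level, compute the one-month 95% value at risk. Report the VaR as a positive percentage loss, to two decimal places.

μ = (-0.3 + 4.3 − 3.3 − 4 − 4.4) / 5 = -1.5400%
Σ(r − μ)² = (-0.3 − (-1.5400))² + (4.3 − (-1.5400))² + … = 52.9720
sample σ = √(52.9720 / 4) = √13.2430 = 3.6391%
VaR = −(μ − z·σ) = −(-1.5400 − 1.645 × 3.6391) = −(-7.5263) = 7.5263%

7.53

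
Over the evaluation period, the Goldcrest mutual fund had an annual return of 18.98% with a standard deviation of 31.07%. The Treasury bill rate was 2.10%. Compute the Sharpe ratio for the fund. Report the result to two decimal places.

Sharpe = (Rp − Rf) / σp = (18.98% − 2.10%) / 31.07% = 16.88% / 31.07% = 0.5433

0.54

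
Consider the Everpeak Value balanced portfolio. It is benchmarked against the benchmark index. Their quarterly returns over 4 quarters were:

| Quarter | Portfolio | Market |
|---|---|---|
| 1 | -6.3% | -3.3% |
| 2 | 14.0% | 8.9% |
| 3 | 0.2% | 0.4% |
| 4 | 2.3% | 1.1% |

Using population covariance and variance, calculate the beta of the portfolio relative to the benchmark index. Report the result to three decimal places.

1.647

r̄p = 2.5500%,  r̄m = 1.7750%
Cov = Σ(rp − r̄p)(rm − r̄m) / 4 = 32.4738
Var(rm) = Σ(rm − r̄m)² / 4 = 19.7169
β = Cov / Var = 32.4738 / 19.7169 = 1.6470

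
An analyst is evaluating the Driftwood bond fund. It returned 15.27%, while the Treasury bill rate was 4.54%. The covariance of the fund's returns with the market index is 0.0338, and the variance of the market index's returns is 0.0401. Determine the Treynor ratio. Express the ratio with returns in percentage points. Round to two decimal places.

12.73

β = Cov / Var = 0.0338 / 0.0401 = 0.8429
Treynor = (Rp − Rf) / β = (15.27% − 4.54%) / 0.8429 = 10.73 / 0.8429 = 12.7299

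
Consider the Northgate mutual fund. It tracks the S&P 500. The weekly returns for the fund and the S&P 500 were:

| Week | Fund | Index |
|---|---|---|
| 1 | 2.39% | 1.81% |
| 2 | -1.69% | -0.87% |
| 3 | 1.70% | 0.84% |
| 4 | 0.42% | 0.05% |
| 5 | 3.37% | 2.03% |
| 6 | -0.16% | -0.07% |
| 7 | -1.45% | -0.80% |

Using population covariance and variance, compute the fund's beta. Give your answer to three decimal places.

r̄p = 0.6543%,  r̄m = 0.4271%
Cov = Σ(rp − r̄p)(rm − r̄m) / 7 = 1.9002
Var(rm) = Σ(rm − r̄m)² / 7 = 1.1757
β = Cov / Var = 1.9002 / 1.1757 = 1.6162

1.616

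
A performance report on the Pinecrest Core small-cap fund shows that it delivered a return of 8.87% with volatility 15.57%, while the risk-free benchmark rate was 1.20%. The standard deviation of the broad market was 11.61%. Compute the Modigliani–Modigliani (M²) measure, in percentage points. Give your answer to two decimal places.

Sharpe = (Rp − Rf) / σp = (8.87% − 1.20%) / 15.57% = 0.4926
M² = Rf + Sharpe × σm = 1.20% + 0.4926 × 11.61% = 6.9191%

6.92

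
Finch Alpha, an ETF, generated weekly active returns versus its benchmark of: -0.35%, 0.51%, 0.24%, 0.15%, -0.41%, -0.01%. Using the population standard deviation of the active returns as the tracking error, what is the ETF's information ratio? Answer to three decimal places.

r̄ = (-0.35 + 0.51 + 0.24 + 0.15 − 0.41 − 0.01) / 6 = 0.130 / 6 = 0.0217%
Σ(r − r̄)² = (-0.35 − 0.0217)² + (0.51 − 0.0217)² + … = 0.6281
σ = √[0.6281 / 6] = 0.3235%
IR = r̄ / tracking error = 0.0217 / 0.3235 = 0.0671

0.067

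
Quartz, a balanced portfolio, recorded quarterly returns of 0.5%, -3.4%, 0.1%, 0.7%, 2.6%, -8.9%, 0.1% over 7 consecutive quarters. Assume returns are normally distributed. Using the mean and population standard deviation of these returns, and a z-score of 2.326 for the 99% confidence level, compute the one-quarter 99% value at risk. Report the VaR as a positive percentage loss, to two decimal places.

9.45

r̄ = (0.5 − 3.4 + 0.1 + 0.7 + 2.6 − 8.9 + 0.1) / 7 = -8.30 / 7 = -1.1857%
Population std dev = √[88.4486 / 7] = 3.5546%
VaR = −(r̄ − z·σ) = −(-1.1857 − 2.326 × 3.5546) = −(-9.4537) = 9.4537%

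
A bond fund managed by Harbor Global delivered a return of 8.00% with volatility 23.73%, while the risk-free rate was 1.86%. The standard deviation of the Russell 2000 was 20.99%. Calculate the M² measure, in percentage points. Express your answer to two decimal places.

7.29

Sharpe = (Rp − Rf) / σp = (8.00% − 1.86%) / 23.73% = 0.2587
M² = Rf + Sharpe × σm = 1.86% + 0.2587 × 20.99% = 7.2901%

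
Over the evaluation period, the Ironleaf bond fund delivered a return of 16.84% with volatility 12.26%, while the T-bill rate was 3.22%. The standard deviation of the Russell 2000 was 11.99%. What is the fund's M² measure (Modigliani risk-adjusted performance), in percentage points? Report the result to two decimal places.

16.54

Sharpe = (Rp − Rf) / σp = (16.84% − 3.22%) / 12.26% = 1.1109
M² = Rf + Sharpe × σm = 3.22% + 1.1109 × 11.99% = 16.5397%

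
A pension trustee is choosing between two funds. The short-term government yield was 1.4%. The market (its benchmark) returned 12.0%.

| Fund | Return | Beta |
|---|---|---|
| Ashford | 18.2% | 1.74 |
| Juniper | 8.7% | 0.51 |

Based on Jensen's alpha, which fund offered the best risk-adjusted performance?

Juniper

Ashford: α = 18.2% − [1.4% + 1.74 × (12.0% − 1.4%)] = -1.644
Juniper: α = 8.7% − [1.4% + 0.51 × (12.0% − 1.4%)] = 1.894
Highest: Juniper (1.894).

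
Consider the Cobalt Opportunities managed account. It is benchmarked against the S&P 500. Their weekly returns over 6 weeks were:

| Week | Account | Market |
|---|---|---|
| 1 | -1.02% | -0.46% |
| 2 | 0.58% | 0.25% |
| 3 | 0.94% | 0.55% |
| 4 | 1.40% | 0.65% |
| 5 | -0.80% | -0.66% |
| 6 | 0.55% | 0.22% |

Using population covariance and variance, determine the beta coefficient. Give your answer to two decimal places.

1.77

r̄p = 0.2750%,  r̄m = 0.0917%
Cov = Σ(rp − r̄p)(rm − r̄m) / 6 = 0.4232
Var(rm) = Σ(rm − r̄m)² / 6 = 0.2388
β = Cov / Var = 0.4232 / 0.2388 = 1.7722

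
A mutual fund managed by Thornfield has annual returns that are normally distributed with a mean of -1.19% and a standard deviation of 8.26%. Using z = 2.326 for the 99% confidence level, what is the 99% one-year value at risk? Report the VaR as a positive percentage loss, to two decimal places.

20.40

VaR (as % loss) = −(μ − z·σ) = −(-1.19% − 2.326 × 8.26%) = −(-20.40276%) = 20.40276%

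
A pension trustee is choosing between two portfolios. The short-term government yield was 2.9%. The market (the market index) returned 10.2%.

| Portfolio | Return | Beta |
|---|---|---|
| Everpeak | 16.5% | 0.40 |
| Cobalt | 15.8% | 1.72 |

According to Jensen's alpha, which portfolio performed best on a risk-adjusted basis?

Everpeak: α = 16.5% − [2.9% + 0.40 × (10.2% − 2.9%)] = 10.680
Cobalt: α = 15.8% − [2.9% + 1.72 × (10.2% − 2.9%)] = 0.344
Highest: Everpeak (10.680).

Everpeak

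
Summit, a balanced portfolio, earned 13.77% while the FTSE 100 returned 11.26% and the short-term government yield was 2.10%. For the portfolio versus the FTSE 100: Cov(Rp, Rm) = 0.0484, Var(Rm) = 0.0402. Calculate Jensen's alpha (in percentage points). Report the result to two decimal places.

0.64

β = Cov / Var = 0.0484 / 0.0402 = 1.2040
E[R] = Rf + β(Rm − Rf) = 2.10% + 1.2040 × (11.26% − 2.10%) = 13.1286%
α = Rp − E[R] = 13.77% − 13.1286% = 0.6414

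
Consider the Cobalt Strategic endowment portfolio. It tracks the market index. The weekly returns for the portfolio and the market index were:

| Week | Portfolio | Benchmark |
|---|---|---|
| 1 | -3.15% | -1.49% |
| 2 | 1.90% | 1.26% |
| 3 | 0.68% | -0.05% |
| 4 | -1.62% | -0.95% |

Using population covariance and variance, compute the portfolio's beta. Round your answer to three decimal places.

1.827

r̄p = -0.5475%,  r̄m = -0.3075%
Cov = Σ(rp − r̄p)(rm − r̄m) / 4 = 1.9798
Var(rm) = Σ(rm − r̄m)² / 4 = 1.0836
β = Cov / Var = 1.9798 / 1.0836 = 1.8271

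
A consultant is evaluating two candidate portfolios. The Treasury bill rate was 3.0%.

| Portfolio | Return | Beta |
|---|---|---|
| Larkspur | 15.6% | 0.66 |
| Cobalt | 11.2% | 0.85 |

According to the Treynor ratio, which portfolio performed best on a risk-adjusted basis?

Larkspur

Larkspur: Treynor = (15.6% − 3.0%) / 0.66 = 19.091
Cobalt: Treynor = (11.2% − 3.0%) / 0.85 = 9.647
Highest: Larkspur (19.091).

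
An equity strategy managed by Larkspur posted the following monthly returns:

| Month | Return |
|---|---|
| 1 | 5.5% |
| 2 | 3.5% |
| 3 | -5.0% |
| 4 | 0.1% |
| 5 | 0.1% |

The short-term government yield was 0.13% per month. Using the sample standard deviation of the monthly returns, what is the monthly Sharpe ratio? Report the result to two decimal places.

μ = (5.5 + 3.5 − 5 + 0.1 + 0.1) / 5 = 0.8400%
Σ(r − μ)² = (5.5 − 0.8400)² + (3.5 − 0.8400)² + … = 63.9920
σ = √[63.9920 / 4] = 3.9997%
Sharpe = (μ − rf) / σ = (0.8400 − 0.13) / 3.9997 = 0.7100 / 3.9997 = 0.1775

0.18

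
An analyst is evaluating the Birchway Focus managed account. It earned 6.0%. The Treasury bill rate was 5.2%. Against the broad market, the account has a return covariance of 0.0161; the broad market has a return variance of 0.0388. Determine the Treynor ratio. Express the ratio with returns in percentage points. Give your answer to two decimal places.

β = Cov / Var = 0.0161 / 0.0388 = 0.4149
Treynor = (Rp − Rf) / β = (6.0% − 5.2%) / 0.4149 = 0.80 / 0.4149 = 1.9282

1.93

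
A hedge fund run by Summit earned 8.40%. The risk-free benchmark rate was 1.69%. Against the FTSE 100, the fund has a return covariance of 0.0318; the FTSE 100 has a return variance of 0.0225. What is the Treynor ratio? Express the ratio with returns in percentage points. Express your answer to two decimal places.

β = Cov / Var = 0.0318 / 0.0225 = 1.4133
Treynor = (Rp − Rf) / β = (8.40% − 1.69%) / 1.4133 = 6.71 / 1.4133 = 4.7478

4.75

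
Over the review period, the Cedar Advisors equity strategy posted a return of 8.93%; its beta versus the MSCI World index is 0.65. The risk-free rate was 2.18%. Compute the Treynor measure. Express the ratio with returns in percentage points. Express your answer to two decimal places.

10.38

Treynor = (Rp − Rf) / β = (8.93% − 2.18%) / 0.65 = 6.75 / 0.65 = 10.3846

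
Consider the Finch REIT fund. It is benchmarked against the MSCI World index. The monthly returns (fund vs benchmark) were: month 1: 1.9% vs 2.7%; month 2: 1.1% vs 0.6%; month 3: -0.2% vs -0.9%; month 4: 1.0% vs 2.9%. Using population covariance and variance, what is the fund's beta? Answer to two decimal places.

r̄p = 0.9500%,  r̄m = 1.3250%
Cov = Σ(rp − r̄p)(rm − r̄m) / 4 = 0.9588
Var(rm) = Σ(rm − r̄m)² / 4 = 2.4619
β = Cov / Var = 0.9588 / 2.4619 = 0.3895

0.39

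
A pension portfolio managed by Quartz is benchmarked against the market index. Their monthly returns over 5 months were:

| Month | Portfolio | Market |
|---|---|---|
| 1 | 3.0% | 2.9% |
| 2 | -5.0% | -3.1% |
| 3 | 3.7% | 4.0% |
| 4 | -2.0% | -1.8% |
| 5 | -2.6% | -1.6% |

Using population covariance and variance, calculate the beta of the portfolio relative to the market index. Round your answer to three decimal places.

r̄p = -0.5800%,  r̄m = 0.0800%
Cov = Σ(rp − r̄p)(rm − r̄m) / 5 = 9.3984
Var(rm) = Σ(rm − r̄m)² / 5 = 7.9576
β = Cov / Var = 9.3984 / 7.9576 = 1.1811

1.181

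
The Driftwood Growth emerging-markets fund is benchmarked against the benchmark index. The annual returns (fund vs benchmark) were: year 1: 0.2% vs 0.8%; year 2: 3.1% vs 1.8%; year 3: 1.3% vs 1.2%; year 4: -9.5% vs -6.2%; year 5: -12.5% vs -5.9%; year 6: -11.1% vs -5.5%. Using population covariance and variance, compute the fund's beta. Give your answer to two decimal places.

1.76

r̄p = -4.7500%,  r̄m = -2.3000%
Cov = Σ(rp − r̄p)(rm − r̄m) / 6 = 22.5750
Var(rm) = Σ(rm − r̄m)² / 6 = 12.8467
β = Cov / Var = 22.5750 / 12.8467 = 1.7573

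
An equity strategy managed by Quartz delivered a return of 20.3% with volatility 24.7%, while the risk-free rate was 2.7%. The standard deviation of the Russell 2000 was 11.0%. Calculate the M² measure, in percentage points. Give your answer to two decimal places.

10.54

Sharpe = (Rp − Rf) / σp = (20.3% − 2.7%) / 24.7% = 0.7126
M² = Rf + Sharpe × σm = 2.7% + 0.7126 × 11.0% = 10.5386%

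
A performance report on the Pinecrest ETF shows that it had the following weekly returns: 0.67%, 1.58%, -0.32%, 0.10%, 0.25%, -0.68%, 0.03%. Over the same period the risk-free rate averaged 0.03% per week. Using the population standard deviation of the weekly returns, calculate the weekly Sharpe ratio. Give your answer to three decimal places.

r̄ = (0.67 + 1.58 − 0.32 + 0.1 + 0.25 − 0.68 + 0.03) / 7 = 1.630 / 7 = 0.2329%
Σ(r − r̄)² = (0.67 − 0.2329)² + (1.58 − 0.2329)² + … = 3.2039
population σ = √(3.2039 / 7) = √0.4577 = 0.6765%
Sharpe = (r̄ − rf) / σ = (0.2329 − 0.03) / 0.6765 = 0.2029 / 0.6765 = 0.2999

0.300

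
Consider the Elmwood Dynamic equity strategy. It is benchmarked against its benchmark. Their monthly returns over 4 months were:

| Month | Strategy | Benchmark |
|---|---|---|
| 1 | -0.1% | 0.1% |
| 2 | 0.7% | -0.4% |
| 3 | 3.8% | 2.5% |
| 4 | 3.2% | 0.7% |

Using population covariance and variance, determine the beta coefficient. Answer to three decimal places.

r̄p = 1.9000%,  r̄m = 0.7250%
Cov = Σ(rp − r̄p)(rm − r̄m) / 4 = 1.4850
Var(rm) = Σ(rm − r̄m)² / 4 = 1.2019
β = Cov / Var = 1.4850 / 1.2019 = 1.2355

1.236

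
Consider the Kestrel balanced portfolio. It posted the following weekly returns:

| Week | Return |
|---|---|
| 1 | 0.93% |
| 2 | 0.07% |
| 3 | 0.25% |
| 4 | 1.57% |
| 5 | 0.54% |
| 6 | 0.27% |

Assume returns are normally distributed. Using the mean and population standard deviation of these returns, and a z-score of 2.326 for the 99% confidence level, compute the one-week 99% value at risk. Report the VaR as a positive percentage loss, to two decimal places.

Mean return r̄ = 3.630 / 6 = 0.6050%
Σ(r − r̄)² = (0.93 − 0.6050)² + (0.07 − 0.6050)² + (0.25 − 0.6050)² + … = 1.5656
population σ = √(1.5656 / 6) = √0.2609 = 0.5108%
VaR = −(r̄ − z·σ) = −(0.6050 − 2.326 × 0.5108) = −(-0.5831) = 0.5831%

0.58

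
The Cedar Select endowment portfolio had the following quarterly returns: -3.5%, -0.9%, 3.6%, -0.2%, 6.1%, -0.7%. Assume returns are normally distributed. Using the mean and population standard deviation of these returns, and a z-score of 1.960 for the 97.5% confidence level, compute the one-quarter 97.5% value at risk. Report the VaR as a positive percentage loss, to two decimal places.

μ = (-3.5 − 0.9 + 3.6 − 0.2 + 6.1 − 0.7) / 6 = 4.40 / 6 = 0.7333%
Σ(r − μ)² = (-3.5 − 0.7333)² + (-0.9 − 0.7333)² + (3.6 − 0.7333)² + … = 60.5333
population σ = √(60.5333 / 6) = √10.0889 = 3.1763%
VaR = −(μ − z·σ) = −(0.7333 − 1.960 × 3.1763) = −(-5.4922) = 5.4922%

5.49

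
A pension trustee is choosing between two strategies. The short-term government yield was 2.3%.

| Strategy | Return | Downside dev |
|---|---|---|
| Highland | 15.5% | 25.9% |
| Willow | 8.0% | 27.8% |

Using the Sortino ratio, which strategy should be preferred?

Highland

Highland: Sortino ratio = (15.5% − 2.3%) / 25.9% = 0.510
Willow: Sortino ratio = (8.0% − 2.3%) / 27.8% = 0.205
Highest: Highland (0.510).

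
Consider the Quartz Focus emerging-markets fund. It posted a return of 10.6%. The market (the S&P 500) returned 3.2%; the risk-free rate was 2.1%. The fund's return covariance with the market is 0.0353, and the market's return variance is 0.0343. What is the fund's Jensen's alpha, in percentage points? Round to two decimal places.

7.37

β = Cov / Var = 0.0353 / 0.0343 = 1.0292
E[R] = Rf + β(Rm − Rf) = 2.1% + 1.0292 × (3.2% − 2.1%) = 3.2321%
α = Rp − E[R] = 10.6% − 3.2321% = 7.3679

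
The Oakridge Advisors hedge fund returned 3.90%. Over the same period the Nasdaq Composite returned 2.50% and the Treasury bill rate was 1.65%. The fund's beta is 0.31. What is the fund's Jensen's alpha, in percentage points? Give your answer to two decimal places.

1.99

CAPM expected return = Rf + β(Rm − Rf) = 1.65% + 0.31 × (2.50% − 1.65%) = 1.65 + 0.31 × 0.85 = 1.9135%
Jensen's α = Rp − E[R] = 3.90% − 1.9135% = 1.9865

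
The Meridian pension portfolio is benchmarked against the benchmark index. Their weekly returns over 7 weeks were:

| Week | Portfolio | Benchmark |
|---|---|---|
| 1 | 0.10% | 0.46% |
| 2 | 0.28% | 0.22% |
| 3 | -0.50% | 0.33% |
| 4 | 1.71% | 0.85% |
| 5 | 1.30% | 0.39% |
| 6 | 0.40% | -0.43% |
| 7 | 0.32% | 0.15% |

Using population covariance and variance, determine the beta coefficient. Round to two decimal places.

0.85

r̄p = 0.5157%,  r̄m = 0.2814%
Cov = Σ(rp − r̄p)(rm − r̄m) / 7 = 0.1090
Var(rm) = Σ(rm − r̄m)² / 7 = 0.1281
β = Cov / Var = 0.1090 / 0.1281 = 0.8509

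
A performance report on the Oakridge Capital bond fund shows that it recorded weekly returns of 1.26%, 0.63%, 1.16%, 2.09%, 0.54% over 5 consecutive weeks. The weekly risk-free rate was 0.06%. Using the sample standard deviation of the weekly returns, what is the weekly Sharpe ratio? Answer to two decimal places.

r̄ = (1.26 + 0.63 + 1.16 + 2.09 + 0.54) / 5 = 5.680 / 5 = 1.1360%
Σ(r − r̄)² = (1.26 − 1.1360)² + (0.63 − 1.1360)² + (1.16 − 1.1360)² + … = 1.5373
sample σ = √(1.5373 / 4) = √0.3843 = 0.6199%
Sharpe = (r̄ − rf) / σ = (1.1360 − 0.06) / 0.6199 = 1.0760 / 0.6199 = 1.7358

1.74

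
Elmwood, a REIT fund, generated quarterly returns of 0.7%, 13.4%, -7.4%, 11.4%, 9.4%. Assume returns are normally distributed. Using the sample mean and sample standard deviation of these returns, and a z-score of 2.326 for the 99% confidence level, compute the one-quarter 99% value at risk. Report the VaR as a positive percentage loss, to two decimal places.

Mean return μ = 27.50 / 5 = 5.5000%
Σ(r − μ)² = (0.7 − 5.5000)² + (13.4 − 5.5000)² + … = 301.8800
sample σ = √(301.8800 / 4) = √75.4700 = 8.6873%
VaR = −(μ − z·σ) = −(5.5000 − 2.326 × 8.6873) = −(-14.7067) = 14.7067%

14.71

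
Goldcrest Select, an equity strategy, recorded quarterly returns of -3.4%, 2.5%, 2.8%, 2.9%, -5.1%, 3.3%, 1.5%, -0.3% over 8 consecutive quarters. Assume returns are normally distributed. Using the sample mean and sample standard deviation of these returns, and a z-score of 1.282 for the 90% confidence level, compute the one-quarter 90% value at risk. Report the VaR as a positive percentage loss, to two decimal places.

μ = (-3.4 + 2.5 + 2.8 + 2.9 − 5.1 + 3.3 + 1.5 − 0.3) / 8 = 4.20 / 8 = 0.5250%
Sample σ = √[Σ(r − μ)² / 7] = √[71.0950 / 7] = √10.1564 = 3.1869%
VaR = −(μ − z·σ) = −(0.5250 − 1.282 × 3.1869) = −(-3.5606) = 3.5606%

3.56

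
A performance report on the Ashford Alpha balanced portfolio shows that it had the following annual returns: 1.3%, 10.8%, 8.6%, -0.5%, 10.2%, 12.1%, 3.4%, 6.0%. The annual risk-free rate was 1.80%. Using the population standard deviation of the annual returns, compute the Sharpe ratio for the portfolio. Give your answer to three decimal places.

μ = (1.3 + 10.8 + 8.6 − 0.5 + 10.2 + 12.1 + 3.4 + 6) / 8 = 51.90 / 8 = 6.4875%
Σ(r − μ)² = 153.8488; population σ = √(153.8488/8) = 4.3853%
Sharpe = (μ − rf) / σ = (6.4875 − 1.8) / 4.3853 = 4.6875 / 4.3853 = 1.0689

1.069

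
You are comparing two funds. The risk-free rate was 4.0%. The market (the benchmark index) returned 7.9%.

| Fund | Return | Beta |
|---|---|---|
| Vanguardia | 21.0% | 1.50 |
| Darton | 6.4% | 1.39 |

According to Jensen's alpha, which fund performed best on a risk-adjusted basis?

Vanguardia

Vanguardia: α = 21.0% − [4.0% + 1.50 × (7.9% − 4.0%)] = 11.150
Darton: α = 6.4% − [4.0% + 1.39 × (7.9% − 4.0%)] = -3.021
Highest: Vanguardia (11.150).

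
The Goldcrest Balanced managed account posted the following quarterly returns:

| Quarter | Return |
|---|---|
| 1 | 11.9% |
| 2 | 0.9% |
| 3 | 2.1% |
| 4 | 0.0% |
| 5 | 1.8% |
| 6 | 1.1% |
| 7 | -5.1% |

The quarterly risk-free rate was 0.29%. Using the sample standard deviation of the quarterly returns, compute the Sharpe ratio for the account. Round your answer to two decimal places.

0.30

r̄ = (11.9 + 0.9 + 2.1 + 0 + 1.8 + 1.1 − 5.1) / 7 = 12.70 / 7 = 1.8143%
Σ(r − r̄)² = 154.2486; sample σ = √(154.2486/6) = 5.0703%
Sharpe = (r̄ − rf) / σ = (1.8143 − 0.29) / 5.0703 = 1.5243 / 5.0703 = 0.3006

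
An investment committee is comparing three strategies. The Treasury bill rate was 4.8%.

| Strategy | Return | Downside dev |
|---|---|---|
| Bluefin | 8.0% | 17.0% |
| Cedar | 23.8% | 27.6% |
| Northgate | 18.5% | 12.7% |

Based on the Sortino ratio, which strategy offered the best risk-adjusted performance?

Northgate

Bluefin: Sortino ratio = (8.0% − 4.8%) / 17.0% = 0.188
Cedar: Sortino ratio = (23.8% − 4.8%) / 27.6% = 0.688
Northgate: Sortino ratio = (18.5% − 4.8%) / 12.7% = 1.079
Highest: Northgate (1.079).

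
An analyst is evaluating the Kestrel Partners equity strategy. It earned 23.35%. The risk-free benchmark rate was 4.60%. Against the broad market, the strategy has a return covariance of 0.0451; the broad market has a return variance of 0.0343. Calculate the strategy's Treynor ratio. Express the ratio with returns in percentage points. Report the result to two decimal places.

β = Cov / Var = 0.0451 / 0.0343 = 1.3149
Treynor = (Rp − Rf) / β = (23.35% − 4.60%) / 1.3149 = 18.75 / 1.3149 = 14.2596

14.26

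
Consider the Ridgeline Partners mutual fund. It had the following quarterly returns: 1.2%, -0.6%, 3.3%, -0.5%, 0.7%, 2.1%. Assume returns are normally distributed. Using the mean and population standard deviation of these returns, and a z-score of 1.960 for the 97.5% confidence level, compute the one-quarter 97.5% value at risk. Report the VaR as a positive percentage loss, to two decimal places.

r̄ = (1.2 − 0.6 + 3.3 − 0.5 + 0.7 + 2.1) / 6 = 1.0333%
Σ(r − r̄)² = 11.4333; population σ = √(11.4333/6) = 1.3804%
VaR = −(r̄ − z·σ) = −(1.0333 − 1.960 × 1.3804) = −(-1.6723) = 1.6723%

1.67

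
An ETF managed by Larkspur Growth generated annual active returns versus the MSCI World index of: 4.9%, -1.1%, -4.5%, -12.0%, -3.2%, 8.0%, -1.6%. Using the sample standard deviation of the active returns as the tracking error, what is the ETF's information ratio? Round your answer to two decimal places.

r̄ = (4.9 − 1.1 − 4.5 − 12 − 3.2 + 8 − 1.6) / 7 = -1.3571%
Sample std dev = √[253.3771 / 6] = 6.4984%
IR = r̄ / tracking error = -1.3571 / 6.4984 = -0.2088

-0.21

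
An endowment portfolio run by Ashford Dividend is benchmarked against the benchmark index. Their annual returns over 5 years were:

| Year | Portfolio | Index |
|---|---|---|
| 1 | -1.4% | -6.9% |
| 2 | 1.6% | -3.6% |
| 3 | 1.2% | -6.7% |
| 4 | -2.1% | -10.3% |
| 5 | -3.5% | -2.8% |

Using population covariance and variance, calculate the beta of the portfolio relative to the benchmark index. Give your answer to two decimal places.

0.05

r̄p = -0.8400%,  r̄m = -6.0600%
Cov = Σ(rp − r̄p)(rm − r̄m) / 5 = 0.3676
Var(rm) = Σ(rm − r̄m)² / 5 = 7.1544
β = Cov / Var = 0.3676 / 7.1544 = 0.0514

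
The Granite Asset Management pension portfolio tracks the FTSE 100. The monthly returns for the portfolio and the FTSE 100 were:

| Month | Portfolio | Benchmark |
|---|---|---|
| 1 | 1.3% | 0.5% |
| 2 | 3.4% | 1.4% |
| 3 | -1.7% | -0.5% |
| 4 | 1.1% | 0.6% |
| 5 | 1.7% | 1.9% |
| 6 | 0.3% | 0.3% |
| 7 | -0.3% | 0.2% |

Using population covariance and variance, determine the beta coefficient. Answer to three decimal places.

1.722

r̄p = 0.8286%,  r̄m = 0.6286%
Cov = Σ(rp − r̄p)(rm − r̄m) / 7 = 0.9335
Var(rm) = Σ(rm − r̄m)² / 7 = 0.5420
β = Cov / Var = 0.9335 / 0.5420 = 1.7223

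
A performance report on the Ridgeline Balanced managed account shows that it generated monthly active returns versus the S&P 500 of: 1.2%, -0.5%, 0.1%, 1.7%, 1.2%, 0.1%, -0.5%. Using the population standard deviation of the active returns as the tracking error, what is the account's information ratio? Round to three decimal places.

r̄ = (1.2 − 0.5 + 0.1 + 1.7 + 1.2 + 0.1 − 0.5) / 7 = 0.4714%
Population σ = √[Σ(r − r̄)² / 7] = √[4.7343 / 7] = √0.6763 = 0.8224%
IR = r̄ / tracking error = 0.4714 / 0.8224 = 0.5732

0.573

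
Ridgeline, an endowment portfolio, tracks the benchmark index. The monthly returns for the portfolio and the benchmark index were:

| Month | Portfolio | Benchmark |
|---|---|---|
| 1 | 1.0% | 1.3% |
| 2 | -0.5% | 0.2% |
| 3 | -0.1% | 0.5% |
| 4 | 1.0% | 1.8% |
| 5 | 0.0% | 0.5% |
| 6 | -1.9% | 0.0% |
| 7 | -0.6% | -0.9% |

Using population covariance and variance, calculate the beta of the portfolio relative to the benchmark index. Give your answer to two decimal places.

r̄p = -0.1571%,  r̄m = 0.4857%
Cov = Σ(rp − r̄p)(rm − r̄m) / 7 = 0.5749
Var(rm) = Σ(rm − r̄m)² / 7 = 0.6612
β = Cov / Var = 0.5749 / 0.6612 = 0.8695

0.87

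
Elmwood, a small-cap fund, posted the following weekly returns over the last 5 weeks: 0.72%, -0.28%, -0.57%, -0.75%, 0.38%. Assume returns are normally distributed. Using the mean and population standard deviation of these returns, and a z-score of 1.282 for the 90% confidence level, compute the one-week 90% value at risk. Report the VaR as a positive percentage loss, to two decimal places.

μ = (0.72 − 0.28 − 0.57 − 0.75 + 0.38) / 5 = -0.1000%
Population std dev = √[1.5786 / 5] = 0.5619%
VaR = −(μ − z·σ) = −(-0.1000 − 1.282 × 0.5619) = −(-0.8204) = 0.8204%

0.82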